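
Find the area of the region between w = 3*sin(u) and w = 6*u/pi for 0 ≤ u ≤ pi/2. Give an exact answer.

On [0, pi/2], (3*sin(u)) - (6*u/pi) = -6*u/pi + 3*sin(u) is ≥ 0 throughout, so the area is a single integral of |-6*u/pi + 3*sin(u)|.
∫[0,pi/2] (-6*u/pi + 3*sin(u)) du = 3 - 3*pi/4.

3 - 3*pi/4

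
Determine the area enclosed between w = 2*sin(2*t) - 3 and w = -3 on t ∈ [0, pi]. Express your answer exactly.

The difference (2*sin(2*t) - 3) - (-3) = 2*sin(2*t) changes sign at t = pi/2 inside [0, pi], so split the integral there.
∫[0,pi/2] (2*sin(2*t)) dt = 2.
∫[pi/2,pi] (2*sin(2*t)) dt = -2; the area of that piece is 2.
Total area = 2 + 2 = 4.

4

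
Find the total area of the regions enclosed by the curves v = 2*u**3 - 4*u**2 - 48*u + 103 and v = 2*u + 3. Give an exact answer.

Set the curves equal: 2*u**3 - 4*u**2 - 48*u + 103 = 2*u + 3, so 2*u**3 - 4*u**2 - 50*u + 100 = 0, which factors as 2*(u - 5)*(u - 2)*(u + 5) = 0. The curves meet at u = -5, 2, 5.
On [-5, 2], v = 2*u**3 - 4*u**2 - 48*u + 103 is on top; that piece has area ∫[-5,2] (2*u**3 - 4*u**2 - 50*u + 100) du = 4459/6.
On [2, 5], v = 2*u + 3 is on top; that piece has area ∫[2,5] (-(2*u**3 - 4*u**2 - 50*u + 100)) du = 153/2.
Total enclosed area = 4459/6 + 153/2 = 2459/3.

2459/3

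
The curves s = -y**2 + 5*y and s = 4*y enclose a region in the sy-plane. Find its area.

Both boundary curves give s as a function of y, so integrate with respect to y. Setting them equal: -y**2 + y = 0, i.e. -y*(y - 1) = 0, so they meet at y = 0, 1.
For y in [0, 1], s = -y**2 + 5*y is on the right; area = ∫[0,1] (-y**2 + y) dy = 1/6.

1/6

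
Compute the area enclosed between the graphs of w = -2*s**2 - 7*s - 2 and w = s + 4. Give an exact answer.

8/3

Set the curves equal: -2*s**2 - 7*s - 2 = s + 4, so -2*s**2 - 8*s - 6 = 0, which factors as -2*(s + 1)*(s + 3) = 0. The curves meet at s = -3, -1.
On [-3, -1], w = -2*s**2 - 7*s - 2 is on top; that piece has area ∫[-3,-1] (-2*s**2 - 8*s - 6) ds = 8/3.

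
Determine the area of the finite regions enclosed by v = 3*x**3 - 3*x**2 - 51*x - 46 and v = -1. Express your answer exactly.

Set the curves equal: 3*x**3 - 3*x**2 - 51*x - 46 = -1, so 3*x**3 - 3*x**2 - 51*x - 45 = 0, which factors as 3*(x - 5)*(x + 1)*(x + 3) = 0. The curves meet at x = -3, -1, 5.
On [-3, -1], v = 3*x**3 - 3*x**2 - 51*x - 46 is on top; that piece has area ∫[-3,-1] (3*x**3 - 3*x**2 - 51*x - 45) dx = 28.
On [-1, 5], v = -1 is on top; that piece has area ∫[-1,5] (-(3*x**3 - 3*x**2 - 51*x - 45)) dx = 540.
Total enclosed area = 28 + 540 = 568.

568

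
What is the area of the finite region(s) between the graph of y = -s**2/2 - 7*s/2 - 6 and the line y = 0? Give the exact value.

1/12

The curve meets the s-axis where -s**2/2 - 7*s/2 - 6 = 0, i.e. -(s + 3)*(s + 4)/2 = 0, at s = -4, -3.
On [-4, -3] the curve lies above the axis; ∫[-4,-3] (-s**2/2 - 7*s/2 - 6) ds = 1/12, giving area 1/12.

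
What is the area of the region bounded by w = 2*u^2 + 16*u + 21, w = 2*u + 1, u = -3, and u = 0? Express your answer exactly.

59/3

The difference (2*u^2 + 16*u + 21) - (2*u + 1) = 2*u^2 + 14*u + 20 changes sign at u = -2 inside [-3, 0], so split the integral there.
∫[-3,-2] (2*u^2 + 14*u + 20) du = -7/3; the area of that piece is 7/3.
∫[-2,0] (2*u^2 + 14*u + 20) du = 52/3.
Total area = 7/3 + 52/3 = 59/3.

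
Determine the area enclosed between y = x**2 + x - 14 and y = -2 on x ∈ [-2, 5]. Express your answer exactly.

The difference (x**2 + x - 14) - (-2) = x**2 + x - 12 changes sign at x = 3 inside [-2, 5], so split the integral there.
∫[-2,3] (x**2 + x - 12) dx = -275/6; the area of that piece is 275/6.
∫[3,5] (x**2 + x - 12) dx = 50/3.
Total area = 275/6 + 50/3 = 125/2.

125/2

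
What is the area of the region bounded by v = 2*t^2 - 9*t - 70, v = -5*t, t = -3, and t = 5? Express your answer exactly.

On [-3, 5], (2*t^2 - 9*t - 70) - (-5*t) = 2*t^2 - 4*t - 70 is ≤ 0 throughout, so the area is a single integral of |2*t^2 - 4*t - 70|.
∫[-3,5] (2*t^2 - 4*t - 70) dt = -1472/3; the area of that piece is 1472/3.

1472/3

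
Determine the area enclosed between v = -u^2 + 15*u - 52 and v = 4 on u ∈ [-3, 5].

1136/3

On [-3, 5], (-u^2 + 15*u - 52) - (4) = -u^2 + 15*u - 56 is ≤ 0 throughout, so the area is a single integral of |-u^2 + 15*u - 56|.
∫[-3,5] (-u^2 + 15*u - 56) du = -1136/3; the area of that piece is 1136/3.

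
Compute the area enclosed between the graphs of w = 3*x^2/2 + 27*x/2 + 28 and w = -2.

1/4

Set the curves equal: 3*x^2/2 + 27*x/2 + 28 = -2, so 3*x^2/2 + 27*x/2 + 30 = 0, which factors as 3*(x + 4)*(x + 5)/2 = 0. The curves meet at x = -5, -4.
On [-5, -4], w = -2 is on top; that piece has area ∫[-5,-4] (-(3*x^2/2 + 27*x/2 + 30)) dx = 1/4.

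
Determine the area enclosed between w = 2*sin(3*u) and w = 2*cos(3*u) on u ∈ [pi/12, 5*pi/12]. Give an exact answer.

On [pi/12, 5*pi/12], (2*sin(3*u)) - (2*cos(3*u)) = 2*sin(3*u) - 2*cos(3*u) is ≥ 0 throughout, so the area is a single integral of |2*sin(3*u) - 2*cos(3*u)|.
∫[pi/12,5*pi/12] (2*sin(3*u) - 2*cos(3*u)) du = 4*sqrt(2)/3.

4*sqrt(2)/3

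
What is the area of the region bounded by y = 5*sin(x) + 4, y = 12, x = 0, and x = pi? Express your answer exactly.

-10 + 8*pi

On [0, pi], (5*sin(x) + 4) - (12) = 5*sin(x) - 8 is ≤ 0 throughout, so the area is a single integral of |5*sin(x) - 8|.
∫[0,pi] (5*sin(x) - 8) dx = 10 - 8*pi; the area of that piece is -10 + 8*pi.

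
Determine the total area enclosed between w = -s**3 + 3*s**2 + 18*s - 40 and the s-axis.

999/4

The curve meets the s-axis where -s**3 + 3*s**2 + 18*s - 40 = 0, i.e. -(s - 5)*(s - 2)*(s + 4) = 0, at s = -4, 2, 5.
On [-4, 2] the curve lies below the axis; ∫[-4,2] (-s**3 + 3*s**2 + 18*s - 40) ds = -216, giving area 216.
On [2, 5] the curve lies above the axis; ∫[2,5] (-s**3 + 3*s**2 + 18*s - 40) ds = 135/4, giving area 135/4.
Total area = 216 + 135/4 = 999/4.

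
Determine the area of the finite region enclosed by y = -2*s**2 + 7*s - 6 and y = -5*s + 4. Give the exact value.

64/3

Set the curves equal: -2*s**2 + 7*s - 6 = -5*s + 4, so -2*s**2 + 12*s - 10 = 0, which factors as -2*(s - 5)*(s - 1) = 0. The curves meet at s = 1, 5.
On [1, 5], y = -2*s**2 + 7*s - 6 is on top; that piece has area ∫[1,5] (-2*s**2 + 12*s - 10) ds = 64/3.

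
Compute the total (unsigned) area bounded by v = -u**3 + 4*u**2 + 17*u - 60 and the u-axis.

The curve meets the u-axis where -u**3 + 4*u**2 + 17*u - 60 = 0, i.e. -(u - 5)*(u - 3)*(u + 4) = 0, at u = -4, 3, 5.
On [-4, 3] the curve lies below the axis; ∫[-4,3] (-u**3 + 4*u**2 + 17*u - 60) du = -3773/12, giving area 3773/12.
On [3, 5] the curve lies above the axis; ∫[3,5] (-u**3 + 4*u**2 + 17*u - 60) du = 32/3, giving area 32/3.
Total area = 3773/12 + 32/3 = 3901/12.

3901/12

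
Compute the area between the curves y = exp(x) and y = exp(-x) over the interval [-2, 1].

The difference (exp(x)) - (exp(-x)) = exp(x) - exp(-x) changes sign at x = 0 inside [-2, 1], so split the integral there.
∫[-2,0] (exp(x) - exp(-x)) dx = -exp(2) - exp(-2) + 2; the area of that piece is -2 + exp(-2) + exp(2).
∫[0,1] (exp(x) - exp(-x)) dx = -2 + exp(-1) + exp(1).
Total area = (-2 + exp(-2) + exp(2)) + (-2 + exp(-1) + exp(1)) = -4 + exp(-2) + exp(-1) + exp(1) + exp(2).

-4 + exp(-2) + exp(-1) + exp(1) + exp(2)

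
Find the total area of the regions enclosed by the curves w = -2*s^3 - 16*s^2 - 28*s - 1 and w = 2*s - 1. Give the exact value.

Set the curves equal: -2*s^3 - 16*s^2 - 28*s - 1 = 2*s - 1, so -2*s^3 - 16*s^2 - 30*s = 0, which factors as -2*s*(s + 3)*(s + 5) = 0. The curves meet at s = -5, -3, 0.
On [-5, -3], w = 2*s - 1 is on top; that piece has area ∫[-5,-3] (-(-2*s^3 - 16*s^2 - 30*s)) ds = 32/3.
On [-3, 0], w = -2*s^3 - 16*s^2 - 28*s - 1 is on top; that piece has area ∫[-3,0] (-2*s^3 - 16*s^2 - 30*s) ds = 63/2.
Total enclosed area = 32/3 + 63/2 = 253/6.

253/6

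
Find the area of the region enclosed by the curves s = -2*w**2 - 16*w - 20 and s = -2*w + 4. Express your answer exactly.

1/3

Both boundary curves give s as a function of w, so integrate with respect to w. Setting them equal: -2*w**2 - 14*w - 24 = 0, i.e. -2*(w + 3)*(w + 4) = 0, so they meet at w = -4, -3.
For w in [-4, -3], s = -2*w**2 - 16*w - 20 is on the right; area = ∫[-4,-3] (-2*w**2 - 14*w - 24) dw = 1/3.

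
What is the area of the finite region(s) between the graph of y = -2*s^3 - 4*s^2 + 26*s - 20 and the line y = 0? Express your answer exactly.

1741/6

The curve meets the s-axis where -2*s^3 - 4*s^2 + 26*s - 20 = 0, i.e. -2*(s - 2)*(s - 1)*(s + 5) = 0, at s = -5, 1, 2.
On [-5, 1] the curve lies below the axis; ∫[-5,1] (-2*s^3 - 4*s^2 + 26*s - 20) ds = -288, giving area 288.
On [1, 2] the curve lies above the axis; ∫[1,2] (-2*s^3 - 4*s^2 + 26*s - 20) ds = 13/6, giving area 13/6.
Total area = 288 + 13/6 = 1741/6.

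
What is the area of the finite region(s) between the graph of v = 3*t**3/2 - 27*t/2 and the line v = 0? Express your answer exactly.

243/4

The curve meets the t-axis where 3*t**3/2 - 27*t/2 = 0, i.e. 3*t*(t - 3)*(t + 3)/2 = 0, at t = -3, 0, 3.
On [-3, 0] the curve lies above the axis; ∫[-3,0] (3*t**3/2 - 27*t/2) dt = 243/8, giving area 243/8.
On [0, 3] the curve lies below the axis; ∫[0,3] (3*t**3/2 - 27*t/2) dt = -243/8, giving area 243/8.
Total area = 243/8 + 243/8 = 243/4.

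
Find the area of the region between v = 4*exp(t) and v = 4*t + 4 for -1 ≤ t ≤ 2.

On [-1, 2], (4*exp(t)) - (4*t + 4) = -4*t + 4*exp(t) - 4 is ≥ 0 throughout, so the area is a single integral of |-4*t + 4*exp(t) - 4|.
∫[-1,2] (-4*t + 4*exp(t) - 4) dt = -18 - 4*exp(-1) + 4*exp(2).

-18 - 4*exp(-1) + 4*exp(2)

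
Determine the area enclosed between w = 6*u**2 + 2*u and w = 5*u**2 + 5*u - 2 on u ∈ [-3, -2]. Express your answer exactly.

On [-3, -2], (6*u**2 + 2*u) - (5*u**2 + 5*u - 2) = u**2 - 3*u + 2 is ≥ 0 throughout, so the area is a single integral of |u**2 - 3*u + 2|.
∫[-3,-2] (u**2 - 3*u + 2) du = 95/6.

95/6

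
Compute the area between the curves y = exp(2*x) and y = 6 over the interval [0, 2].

The difference (exp(2*x)) - (6) = exp(2*x) - 6 changes sign at x = log(6)/2 inside [0, 2], so split the integral there.
∫[0,log(6)/2] (exp(2*x) - 6) dx = 5/2 - log(216); the area of that piece is -5/2 + log(216).
∫[log(6)/2,2] (exp(2*x) - 6) dx = -15 + 3*log(6) + exp(4)/2.
Total area = (-5/2 + log(216)) + (-15 + 3*log(6) + exp(4)/2) = -35/2 + 6*log(6) + exp(4)/2.

-35/2 + 6*log(6) + exp(4)/2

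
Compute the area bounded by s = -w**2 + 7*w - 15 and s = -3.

Both boundary curves give s as a function of w, so integrate with respect to w. Setting them equal: -w**2 + 7*w - 12 = 0, i.e. -(w - 4)*(w - 3) = 0, so they meet at w = 3, 4.
For w in [3, 4], s = -w**2 + 7*w - 15 is on the right; area = ∫[3,4] (-w**2 + 7*w - 12) dw = 1/6.

1/6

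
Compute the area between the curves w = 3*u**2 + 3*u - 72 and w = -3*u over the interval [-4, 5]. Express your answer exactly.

The difference (3*u**2 + 3*u - 72) - (-3*u) = 3*u**2 + 6*u - 72 changes sign at u = 4 inside [-4, 5], so split the integral there.
∫[-4,4] (3*u**2 + 6*u - 72) du = -448; the area of that piece is 448.
∫[4,5] (3*u**2 + 6*u - 72) du = 16.
Total area = 448 + 16 = 464.

464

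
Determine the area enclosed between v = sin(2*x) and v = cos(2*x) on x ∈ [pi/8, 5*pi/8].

sqrt(2)

On [pi/8, 5*pi/8], (sin(2*x)) - (cos(2*x)) = sin(2*x) - cos(2*x) is ≥ 0 throughout, so the area is a single integral of |sin(2*x) - cos(2*x)|.
∫[pi/8,5*pi/8] (sin(2*x) - cos(2*x)) dx = sqrt(2).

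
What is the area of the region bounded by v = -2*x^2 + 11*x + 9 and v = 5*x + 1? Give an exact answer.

125/3

Set the curves equal: -2*x^2 + 11*x + 9 = 5*x + 1, so -2*x^2 + 6*x + 8 = 0, which factors as -2*(x - 4)*(x + 1) = 0. The curves meet at x = -1, 4.
On [-1, 4], v = -2*x^2 + 11*x + 9 is on top; that piece has area ∫[-1,4] (-2*x^2 + 6*x + 8) dx = 125/3.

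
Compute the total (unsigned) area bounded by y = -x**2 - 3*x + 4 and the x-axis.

125/6

The curve meets the x-axis where -x**2 - 3*x + 4 = 0, i.e. -(x - 1)*(x + 4) = 0, at x = -4, 1.
On [-4, 1] the curve lies above the axis; ∫[-4,1] (-x**2 - 3*x + 4) dx = 125/6, giving area 125/6.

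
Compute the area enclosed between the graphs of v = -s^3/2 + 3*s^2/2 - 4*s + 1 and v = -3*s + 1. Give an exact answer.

1/4

Set the curves equal: -s^3/2 + 3*s^2/2 - 4*s + 1 = -3*s + 1, so -s^3/2 + 3*s^2/2 - s = 0, which factors as -s*(s - 2)*(s - 1)/2 = 0. The curves meet at s = 0, 1, 2.
On [0, 1], v = -3*s + 1 is on top; that piece has area ∫[0,1] (-(-s^3/2 + 3*s^2/2 - s)) ds = 1/8.
On [1, 2], v = -s^3/2 + 3*s^2/2 - 4*s + 1 is on top; that piece has area ∫[1,2] (-s^3/2 + 3*s^2/2 - s) ds = 1/8.
Total enclosed area = 1/8 + 1/8 = 1/4.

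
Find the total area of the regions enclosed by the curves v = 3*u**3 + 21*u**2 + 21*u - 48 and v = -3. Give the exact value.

148

Set the curves equal: 3*u**3 + 21*u**2 + 21*u - 48 = -3, so 3*u**3 + 21*u**2 + 21*u - 45 = 0, which factors as 3*(u - 1)*(u + 3)*(u + 5) = 0. The curves meet at u = -5, -3, 1.
On [-5, -3], v = 3*u**3 + 21*u**2 + 21*u - 48 is on top; that piece has area ∫[-5,-3] (3*u**3 + 21*u**2 + 21*u - 45) du = 20.
On [-3, 1], v = -3 is on top; that piece has area ∫[-3,1] (-(3*u**3 + 21*u**2 + 21*u - 45)) du = 128.
Total enclosed area = 20 + 128 = 148.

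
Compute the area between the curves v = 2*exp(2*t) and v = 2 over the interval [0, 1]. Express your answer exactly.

-3 + exp(2)

On [0, 1], (2*exp(2*t)) - (2) = 2*exp(2*t) - 2 is ≥ 0 throughout, so the area is a single integral of |2*exp(2*t) - 2|.
∫[0,1] (2*exp(2*t) - 2) dt = -3 + exp(2).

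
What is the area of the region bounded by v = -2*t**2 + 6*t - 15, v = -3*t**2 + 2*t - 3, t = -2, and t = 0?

On [-2, 0], (-2*t**2 + 6*t - 15) - (-3*t**2 + 2*t - 3) = t**2 + 4*t - 12 is ≤ 0 throughout, so the area is a single integral of |t**2 + 4*t - 12|.
∫[-2,0] (t**2 + 4*t - 12) dt = -88/3; the area of that piece is 88/3.

88/3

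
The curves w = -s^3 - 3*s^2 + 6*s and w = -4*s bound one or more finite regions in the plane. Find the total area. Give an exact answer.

407/4

Set the curves equal: -s^3 - 3*s^2 + 6*s = -4*s, so -s^3 - 3*s^2 + 10*s = 0, which factors as -s*(s - 2)*(s + 5) = 0. The curves meet at s = -5, 0, 2.
On [-5, 0], w = -4*s is on top; that piece has area ∫[-5,0] (-(-s^3 - 3*s^2 + 10*s)) ds = 375/4.
On [0, 2], w = -s^3 - 3*s^2 + 6*s is on top; that piece has area ∫[0,2] (-s^3 - 3*s^2 + 10*s) ds = 8.
Total enclosed area = 375/4 + 8 = 407/4.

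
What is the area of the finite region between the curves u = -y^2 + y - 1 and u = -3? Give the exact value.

Both boundary curves give u as a function of y, so integrate with respect to y. Setting them equal: -y^2 + y + 2 = 0, i.e. -(y - 2)*(y + 1) = 0, so they meet at y = -1, 2.
For y in [-1, 2], u = -y^2 + y - 1 is on the right; area = ∫[-1,2] (-y^2 + y + 2) dy = 9/2.

9/2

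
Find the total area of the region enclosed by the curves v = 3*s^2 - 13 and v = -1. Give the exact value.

Set the curves equal: 3*s^2 - 13 = -1, so 3*s^2 - 12 = 0, which factors as 3*(s - 2)*(s + 2) = 0. The curves meet at s = -2, 2.
On [-2, 2], v = -1 is on top; that piece has area ∫[-2,2] (-(3*s^2 - 12)) ds = 32.

32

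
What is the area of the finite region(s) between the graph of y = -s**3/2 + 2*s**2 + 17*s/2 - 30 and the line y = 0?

The curve meets the s-axis where -s**3/2 + 2*s**2 + 17*s/2 - 30 = 0, i.e. -(s - 5)*(s - 3)*(s + 4)/2 = 0, at s = -4, 3, 5.
On [-4, 3] the curve lies below the axis; ∫[-4,3] (-s**3/2 + 2*s**2 + 17*s/2 - 30) ds = -3773/24, giving area 3773/24.
On [3, 5] the curve lies above the axis; ∫[3,5] (-s**3/2 + 2*s**2 + 17*s/2 - 30) ds = 16/3, giving area 16/3.
Total area = 3773/24 + 16/3 = 3901/24.

3901/24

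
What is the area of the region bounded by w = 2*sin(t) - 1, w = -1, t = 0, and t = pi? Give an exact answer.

4

On [0, pi], (2*sin(t) - 1) - (-1) = 2*sin(t) is ≥ 0 throughout, so the area is a single integral of |2*sin(t)|.
∫[0,pi] (2*sin(t)) dt = 4.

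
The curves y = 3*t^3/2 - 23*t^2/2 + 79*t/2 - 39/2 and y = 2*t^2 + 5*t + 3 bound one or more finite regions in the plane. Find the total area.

Set the curves equal: 3*t^3/2 - 23*t^2/2 + 79*t/2 - 39/2 = 2*t^2 + 5*t + 3, so 3*t^3/2 - 27*t^2/2 + 69*t/2 - 45/2 = 0, which factors as 3*(t - 5)*(t - 3)*(t - 1)/2 = 0. The curves meet at t = 1, 3, 5.
On [1, 3], y = 3*t^3/2 - 23*t^2/2 + 79*t/2 - 39/2 is on top; that piece has area ∫[1,3] (3*t^3/2 - 27*t^2/2 + 69*t/2 - 45/2) dt = 6.
On [3, 5], y = 2*t^2 + 5*t + 3 is on top; that piece has area ∫[3,5] (-(3*t^3/2 - 27*t^2/2 + 69*t/2 - 45/2)) dt = 6.
Total enclosed area = 6 + 6 = 12.

12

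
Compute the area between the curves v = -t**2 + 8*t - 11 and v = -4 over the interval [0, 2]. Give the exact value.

The difference (-t**2 + 8*t - 11) - (-4) = -t**2 + 8*t - 7 changes sign at t = 1 inside [0, 2], so split the integral there.
∫[0,1] (-t**2 + 8*t - 7) dt = -10/3; the area of that piece is 10/3.
∫[1,2] (-t**2 + 8*t - 7) dt = 8/3.
Total area = 10/3 + 8/3 = 6.

6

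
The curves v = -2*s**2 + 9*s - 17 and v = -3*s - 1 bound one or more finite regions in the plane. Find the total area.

8/3

Set the curves equal: -2*s**2 + 9*s - 17 = -3*s - 1, so -2*s**2 + 12*s - 16 = 0, which factors as -2*(s - 4)*(s - 2) = 0. The curves meet at s = 2, 4.
On [2, 4], v = -2*s**2 + 9*s - 17 is on top; that piece has area ∫[2,4] (-2*s**2 + 12*s - 16) ds = 8/3.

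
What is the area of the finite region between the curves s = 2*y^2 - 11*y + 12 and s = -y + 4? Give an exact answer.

9

Both boundary curves give s as a function of y, so integrate with respect to y. Setting them equal: 2*y^2 - 10*y + 8 = 0, i.e. 2*(y - 4)*(y - 1) = 0, so they meet at y = 1, 4.
For y in [1, 4], s = 2*y^2 - 11*y + 12 is on the left; area = ∫[1,4] (-(2*y^2 - 10*y + 8)) dy = 9.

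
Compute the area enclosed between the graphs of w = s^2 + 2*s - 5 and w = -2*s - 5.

Set the curves equal: s^2 + 2*s - 5 = -2*s - 5, so s^2 + 4*s = 0, which factors as s*(s + 4) = 0. The curves meet at s = -4, 0.
On [-4, 0], w = -2*s - 5 is on top; that piece has area ∫[-4,0] (-(s^2 + 4*s)) ds = 32/3.

32/3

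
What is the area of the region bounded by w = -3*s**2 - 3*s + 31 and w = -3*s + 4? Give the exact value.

Set the curves equal: -3*s**2 - 3*s + 31 = -3*s + 4, so -3*s**2 + 27 = 0, which factors as -3*(s - 3)*(s + 3) = 0. The curves meet at s = -3, 3.
On [-3, 3], w = -3*s**2 - 3*s + 31 is on top; that piece has area ∫[-3,3] (-3*s**2 + 27) ds = 108.

108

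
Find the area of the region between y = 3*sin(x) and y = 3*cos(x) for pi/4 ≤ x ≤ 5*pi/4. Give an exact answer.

6*sqrt(2)

On [pi/4, 5*pi/4], (3*sin(x)) - (3*cos(x)) = 3*sin(x) - 3*cos(x) is ≥ 0 throughout, so the area is a single integral of |3*sin(x) - 3*cos(x)|.
∫[pi/4,5*pi/4] (3*sin(x) - 3*cos(x)) dx = 6*sqrt(2).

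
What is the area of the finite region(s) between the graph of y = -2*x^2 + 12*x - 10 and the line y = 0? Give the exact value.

64/3

The curve meets the x-axis where -2*x^2 + 12*x - 10 = 0, i.e. -2*(x - 5)*(x - 1) = 0, at x = 1, 5.
On [1, 5] the curve lies above the axis; ∫[1,5] (-2*x^2 + 12*x - 10) dx = 64/3, giving area 64/3.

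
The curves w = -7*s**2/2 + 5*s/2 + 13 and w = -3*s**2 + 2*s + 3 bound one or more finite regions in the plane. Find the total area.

243/4

Set the curves equal: -7*s**2/2 + 5*s/2 + 13 = -3*s**2 + 2*s + 3, so -s**2/2 + s/2 + 10 = 0, which factors as -(s - 5)*(s + 4)/2 = 0. The curves meet at s = -4, 5.
On [-4, 5], w = -7*s**2/2 + 5*s/2 + 13 is on top; that piece has area ∫[-4,5] (-s**2/2 + s/2 + 10) ds = 243/4.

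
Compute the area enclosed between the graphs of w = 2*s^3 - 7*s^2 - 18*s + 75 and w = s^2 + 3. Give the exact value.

Set the curves equal: 2*s^3 - 7*s^2 - 18*s + 75 = s^2 + 3, so 2*s^3 - 8*s^2 - 18*s + 72 = 0, which factors as 2*(s - 4)*(s - 3)*(s + 3) = 0. The curves meet at s = -3, 3, 4.
On [-3, 3], w = 2*s^3 - 7*s^2 - 18*s + 75 is on top; that piece has area ∫[-3,3] (2*s^3 - 8*s^2 - 18*s + 72) ds = 288.
On [3, 4], w = s^2 + 3 is on top; that piece has area ∫[3,4] (-(2*s^3 - 8*s^2 - 18*s + 72)) ds = 13/6.
Total enclosed area = 288 + 13/6 = 1741/6.

1741/6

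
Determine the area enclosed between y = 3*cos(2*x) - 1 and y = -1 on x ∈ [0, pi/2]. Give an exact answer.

The difference (3*cos(2*x) - 1) - (-1) = 3*cos(2*x) changes sign at x = pi/4 inside [0, pi/2], so split the integral there.
∫[0,pi/4] (3*cos(2*x)) dx = 3/2.
∫[pi/4,pi/2] (3*cos(2*x)) dx = -3/2; the area of that piece is 3/2.
Total area = 3/2 + 3/2 = 3.

3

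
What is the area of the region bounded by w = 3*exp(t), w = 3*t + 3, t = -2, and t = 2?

On [-2, 2], (3*exp(t)) - (3*t + 3) = -3*t + 3*exp(t) - 3 is ≥ 0 throughout, so the area is a single integral of |-3*t + 3*exp(t) - 3|.
∫[-2,2] (-3*t + 3*exp(t) - 3) dt = -12 - 3*exp(-2) + 3*exp(2).

-12 - 3*exp(-2) + 3*exp(2)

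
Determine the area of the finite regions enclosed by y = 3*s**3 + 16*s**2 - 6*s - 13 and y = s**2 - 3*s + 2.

148

Set the curves equal: 3*s**3 + 16*s**2 - 6*s - 13 = s**2 - 3*s + 2, so 3*s**3 + 15*s**2 - 3*s - 15 = 0, which factors as 3*(s - 1)*(s + 1)*(s + 5) = 0. The curves meet at s = -5, -1, 1.
On [-5, -1], y = 3*s**3 + 16*s**2 - 6*s - 13 is on top; that piece has area ∫[-5,-1] (3*s**3 + 15*s**2 - 3*s - 15) ds = 128.
On [-1, 1], y = s**2 - 3*s + 2 is on top; that piece has area ∫[-1,1] (-(3*s**3 + 15*s**2 - 3*s - 15)) ds = 20.
Total enclosed area = 128 + 20 = 148.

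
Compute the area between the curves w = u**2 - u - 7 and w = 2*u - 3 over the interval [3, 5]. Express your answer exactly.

5

The difference (u**2 - u - 7) - (2*u - 3) = u**2 - 3*u - 4 changes sign at u = 4 inside [3, 5], so split the integral there.
∫[3,4] (u**2 - 3*u - 4) du = -13/6; the area of that piece is 13/6.
∫[4,5] (u**2 - 3*u - 4) du = 17/6.
Total area = 13/6 + 17/6 = 5.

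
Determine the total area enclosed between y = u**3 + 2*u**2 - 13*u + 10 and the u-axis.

1741/12

The curve meets the u-axis where u**3 + 2*u**2 - 13*u + 10 = 0, i.e. (u - 2)*(u - 1)*(u + 5) = 0, at u = -5, 1, 2.
On [-5, 1] the curve lies above the axis; ∫[-5,1] (u**3 + 2*u**2 - 13*u + 10) du = 144, giving area 144.
On [1, 2] the curve lies below the axis; ∫[1,2] (u**3 + 2*u**2 - 13*u + 10) du = -13/12, giving area 13/12.
Total area = 144 + 13/12 = 1741/12.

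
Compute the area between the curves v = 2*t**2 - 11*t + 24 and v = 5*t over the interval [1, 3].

8

The difference (2*t**2 - 11*t + 24) - (5*t) = 2*t**2 - 16*t + 24 changes sign at t = 2 inside [1, 3], so split the integral there.
∫[1,2] (2*t**2 - 16*t + 24) dt = 14/3.
∫[2,3] (2*t**2 - 16*t + 24) dt = -10/3; the area of that piece is 10/3.
Total area = 14/3 + 10/3 = 8.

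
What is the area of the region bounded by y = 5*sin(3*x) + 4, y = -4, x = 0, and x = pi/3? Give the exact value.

10/3 + 8*pi/3

On [0, pi/3], (5*sin(3*x) + 4) - (-4) = 5*sin(3*x) + 8 is ≥ 0 throughout, so the area is a single integral of |5*sin(3*x) + 8|.
∫[0,pi/3] (5*sin(3*x) + 8) dx = 10/3 + 8*pi/3.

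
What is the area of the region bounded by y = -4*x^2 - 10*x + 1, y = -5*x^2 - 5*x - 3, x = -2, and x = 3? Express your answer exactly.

155/6

The difference (-4*x^2 - 10*x + 1) - (-5*x^2 - 5*x - 3) = x^2 - 5*x + 4 changes sign at x = 1 inside [-2, 3], so split the integral there.
∫[-2,1] (x^2 - 5*x + 4) dx = 45/2.
∫[1,3] (x^2 - 5*x + 4) dx = -10/3; the area of that piece is 10/3.
Total area = 45/2 + 10/3 = 155/6.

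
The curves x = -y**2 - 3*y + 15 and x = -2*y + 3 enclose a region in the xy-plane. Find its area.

Both boundary curves give x as a function of y, so integrate with respect to y. Setting them equal: -y**2 - y + 12 = 0, i.e. -(y - 3)*(y + 4) = 0, so they meet at y = -4, 3.
For y in [-4, 3], x = -y**2 - 3*y + 15 is on the right; area = ∫[-4,3] (-y**2 - y + 12) dy = 343/6.

343/6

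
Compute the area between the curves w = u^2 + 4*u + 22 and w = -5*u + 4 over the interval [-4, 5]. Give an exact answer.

The difference (u^2 + 4*u + 22) - (-5*u + 4) = u^2 + 9*u + 18 changes sign at u = -3 inside [-4, 5], so split the integral there.
∫[-4,-3] (u^2 + 9*u + 18) du = -7/6; the area of that piece is 7/6.
∫[-3,5] (u^2 + 9*u + 18) du = 800/3.
Total area = 7/6 + 800/3 = 1607/6.

1607/6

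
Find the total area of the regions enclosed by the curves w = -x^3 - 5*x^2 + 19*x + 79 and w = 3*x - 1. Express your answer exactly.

Set the curves equal: -x^3 - 5*x^2 + 19*x + 79 = 3*x - 1, so -x^3 - 5*x^2 + 16*x + 80 = 0, which factors as -(x - 4)*(x + 4)*(x + 5) = 0. The curves meet at x = -5, -4, 4.
On [-5, -4], w = 3*x - 1 is on top; that piece has area ∫[-5,-4] (-(-x^3 - 5*x^2 + 16*x + 80)) dx = 17/12.
On [-4, 4], w = -x^3 - 5*x^2 + 19*x + 79 is on top; that piece has area ∫[-4,4] (-x^3 - 5*x^2 + 16*x + 80) dx = 1280/3.
Total enclosed area = 17/12 + 1280/3 = 5137/12.

5137/12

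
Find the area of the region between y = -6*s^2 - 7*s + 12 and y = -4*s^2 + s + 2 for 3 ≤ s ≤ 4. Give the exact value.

128/3

On [3, 4], (-6*s^2 - 7*s + 12) - (-4*s^2 + s + 2) = -2*s^2 - 8*s + 10 is ≤ 0 throughout, so the area is a single integral of |-2*s^2 - 8*s + 10|.
∫[3,4] (-2*s^2 - 8*s + 10) ds = -128/3; the area of that piece is 128/3.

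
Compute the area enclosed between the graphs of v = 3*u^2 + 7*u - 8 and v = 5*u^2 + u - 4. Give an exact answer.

1/3

Set the curves equal: 3*u^2 + 7*u - 8 = 5*u^2 + u - 4, so -2*u^2 + 6*u - 4 = 0, which factors as -2*(u - 2)*(u - 1) = 0. The curves meet at u = 1, 2.
On [1, 2], v = 3*u^2 + 7*u - 8 is on top; that piece has area ∫[1,2] (-2*u^2 + 6*u - 4) du = 1/3.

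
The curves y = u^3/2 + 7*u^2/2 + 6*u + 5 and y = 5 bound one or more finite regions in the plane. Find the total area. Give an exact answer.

Set the curves equal: u^3/2 + 7*u^2/2 + 6*u + 5 = 5, so u^3/2 + 7*u^2/2 + 6*u = 0, which factors as u*(u + 3)*(u + 4)/2 = 0. The curves meet at u = -4, -3, 0.
On [-4, -3], y = u^3/2 + 7*u^2/2 + 6*u + 5 is on top; that piece has area ∫[-4,-3] (u^3/2 + 7*u^2/2 + 6*u) du = 7/24.
On [-3, 0], y = 5 is on top; that piece has area ∫[-3,0] (-(u^3/2 + 7*u^2/2 + 6*u)) du = 45/8.
Total enclosed area = 7/24 + 45/8 = 71/12.

71/12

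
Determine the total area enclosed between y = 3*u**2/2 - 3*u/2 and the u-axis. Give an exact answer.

The curve meets the u-axis where 3*u**2/2 - 3*u/2 = 0, i.e. 3*u*(u - 1)/2 = 0, at u = 0, 1.
On [0, 1] the curve lies below the axis; ∫[0,1] (3*u**2/2 - 3*u/2) du = -1/4, giving area 1/4.

1/4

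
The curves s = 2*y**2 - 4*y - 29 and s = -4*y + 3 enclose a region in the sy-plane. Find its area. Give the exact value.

512/3

Both boundary curves give s as a function of y, so integrate with respect to y. Setting them equal: 2*y**2 - 32 = 0, i.e. 2*(y - 4)*(y + 4) = 0, so they meet at y = -4, 4.
For y in [-4, 4], s = 2*y**2 - 4*y - 29 is on the left; area = ∫[-4,4] (-(2*y**2 - 32)) dy = 512/3.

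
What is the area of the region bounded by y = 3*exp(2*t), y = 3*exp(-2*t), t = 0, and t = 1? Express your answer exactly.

On [0, 1], (3*exp(2*t)) - (3*exp(-2*t)) = 3*exp(2*t) - 3*exp(-2*t) is ≥ 0 throughout, so the area is a single integral of |3*exp(2*t) - 3*exp(-2*t)|.
∫[0,1] (3*exp(2*t) - 3*exp(-2*t)) dt = -3 + 3*exp(-2)/2 + 3*exp(2)/2.

-3 + 3*exp(-2)/2 + 3*exp(2)/2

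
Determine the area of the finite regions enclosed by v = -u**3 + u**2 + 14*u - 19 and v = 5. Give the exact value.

1741/12

Set the curves equal: -u**3 + u**2 + 14*u - 19 = 5, so -u**3 + u**2 + 14*u - 24 = 0, which factors as -(u - 3)*(u - 2)*(u + 4) = 0. The curves meet at u = -4, 2, 3.
On [-4, 2], v = 5 is on top; that piece has area ∫[-4,2] (-(-u**3 + u**2 + 14*u - 24)) du = 144.
On [2, 3], v = -u**3 + u**2 + 14*u - 19 is on top; that piece has area ∫[2,3] (-u**3 + u**2 + 14*u - 24) du = 13/12.
Total enclosed area = 144 + 13/12 = 1741/12.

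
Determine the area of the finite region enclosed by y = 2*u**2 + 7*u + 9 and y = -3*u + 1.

Set the curves equal: 2*u**2 + 7*u + 9 = -3*u + 1, so 2*u**2 + 10*u + 8 = 0, which factors as 2*(u + 1)*(u + 4) = 0. The curves meet at u = -4, -1.
On [-4, -1], y = -3*u + 1 is on top; that piece has area ∫[-4,-1] (-(2*u**2 + 10*u + 8)) du = 9.

9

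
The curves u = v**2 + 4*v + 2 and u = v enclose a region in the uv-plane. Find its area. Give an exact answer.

1/6

Both boundary curves give u as a function of v, so integrate with respect to v. Setting them equal: v**2 + 3*v + 2 = 0, i.e. (v + 1)*(v + 2) = 0, so they meet at v = -2, -1.
For v in [-2, -1], u = v**2 + 4*v + 2 is on the left; area = ∫[-2,-1] (-(v**2 + 3*v + 2)) dv = 1/6.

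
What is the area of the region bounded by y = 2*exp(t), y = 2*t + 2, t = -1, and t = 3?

On [-1, 3], (2*exp(t)) - (2*t + 2) = -2*t + 2*exp(t) - 2 is ≥ 0 throughout, so the area is a single integral of |-2*t + 2*exp(t) - 2|.
∫[-1,3] (-2*t + 2*exp(t) - 2) dt = -16 - 2*exp(-1) + 2*exp(3).

-16 - 2*exp(-1) + 2*exp(3)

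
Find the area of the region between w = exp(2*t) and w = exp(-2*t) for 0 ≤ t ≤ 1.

-1 + exp(-2)/2 + exp(2)/2

On [0, 1], (exp(2*t)) - (exp(-2*t)) = exp(2*t) - exp(-2*t) is ≥ 0 throughout, so the area is a single integral of |exp(2*t) - exp(-2*t)|.
∫[0,1] (exp(2*t) - exp(-2*t)) dt = -1 + exp(-2)/2 + exp(2)/2.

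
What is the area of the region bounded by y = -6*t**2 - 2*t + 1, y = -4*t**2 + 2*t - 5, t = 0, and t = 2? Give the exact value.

The difference (-6*t**2 - 2*t + 1) - (-4*t**2 + 2*t - 5) = -2*t**2 - 4*t + 6 changes sign at t = 1 inside [0, 2], so split the integral there.
∫[0,1] (-2*t**2 - 4*t + 6) dt = 10/3.
∫[1,2] (-2*t**2 - 4*t + 6) dt = -14/3; the area of that piece is 14/3.
Total area = 10/3 + 14/3 = 8.

8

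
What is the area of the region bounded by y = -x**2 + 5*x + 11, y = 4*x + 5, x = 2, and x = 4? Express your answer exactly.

The difference (-x**2 + 5*x + 11) - (4*x + 5) = -x**2 + x + 6 changes sign at x = 3 inside [2, 4], so split the integral there.
∫[2,3] (-x**2 + x + 6) dx = 13/6.
∫[3,4] (-x**2 + x + 6) dx = -17/6; the area of that piece is 17/6.
Total area = 13/6 + 17/6 = 5.

5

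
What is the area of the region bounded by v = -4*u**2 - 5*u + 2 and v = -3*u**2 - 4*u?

Set the curves equal: -4*u**2 - 5*u + 2 = -3*u**2 - 4*u, so -u**2 - u + 2 = 0, which factors as -(u - 1)*(u + 2) = 0. The curves meet at u = -2, 1.
On [-2, 1], v = -4*u**2 - 5*u + 2 is on top; that piece has area ∫[-2,1] (-u**2 - u + 2) du = 9/2.

9/2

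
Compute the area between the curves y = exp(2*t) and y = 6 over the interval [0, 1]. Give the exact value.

The difference (exp(2*t)) - (6) = exp(2*t) - 6 changes sign at t = log(6)/2 inside [0, 1], so split the integral there.
∫[0,log(6)/2] (exp(2*t) - 6) dt = 5/2 - log(216); the area of that piece is -5/2 + log(216).
∫[log(6)/2,1] (exp(2*t) - 6) dt = -9 + exp(2)/2 + 3*log(6).
Total area = (-5/2 + log(216)) + (-9 + exp(2)/2 + 3*log(6)) = -23/2 + exp(2)/2 + 6*log(6).

-23/2 + exp(2)/2 + 6*log(6)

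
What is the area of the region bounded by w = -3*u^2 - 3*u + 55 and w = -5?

Set the curves equal: -3*u^2 - 3*u + 55 = -5, so -3*u^2 - 3*u + 60 = 0, which factors as -3*(u - 4)*(u + 5) = 0. The curves meet at u = -5, 4.
On [-5, 4], w = -3*u^2 - 3*u + 55 is on top; that piece has area ∫[-5,4] (-3*u^2 - 3*u + 60) du = 729/2.

729/2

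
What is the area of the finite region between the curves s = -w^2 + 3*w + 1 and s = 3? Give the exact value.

Both boundary curves give s as a function of w, so integrate with respect to w. Setting them equal: -w^2 + 3*w - 2 = 0, i.e. -(w - 2)*(w - 1) = 0, so they meet at w = 1, 2.
For w in [1, 2], s = -w^2 + 3*w + 1 is on the right; area = ∫[1,2] (-w^2 + 3*w - 2) dw = 1/6.

1/6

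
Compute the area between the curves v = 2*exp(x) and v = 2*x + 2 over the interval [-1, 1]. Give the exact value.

On [-1, 1], (2*exp(x)) - (2*x + 2) = -2*x + 2*exp(x) - 2 is ≥ 0 throughout, so the area is a single integral of |-2*x + 2*exp(x) - 2|.
∫[-1,1] (-2*x + 2*exp(x) - 2) dx = -4 - 2*exp(-1) + 2*exp(1).

-4 - 2*exp(-1) + 2*exp(1)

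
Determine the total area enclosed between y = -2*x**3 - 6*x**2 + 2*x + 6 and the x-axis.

The curve meets the x-axis where -2*x**3 - 6*x**2 + 2*x + 6 = 0, i.e. -2*(x - 1)*(x + 1)*(x + 3) = 0, at x = -3, -1, 1.
On [-3, -1] the curve lies below the axis; ∫[-3,-1] (-2*x**3 - 6*x**2 + 2*x + 6) dx = -8, giving area 8.
On [-1, 1] the curve lies above the axis; ∫[-1,1] (-2*x**3 - 6*x**2 + 2*x + 6) dx = 8, giving area 8.
Total area = 8 + 8 = 16.

16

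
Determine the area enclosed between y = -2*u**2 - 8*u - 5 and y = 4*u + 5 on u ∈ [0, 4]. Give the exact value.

536/3

On [0, 4], (-2*u**2 - 8*u - 5) - (4*u + 5) = -2*u**2 - 12*u - 10 is ≤ 0 throughout, so the area is a single integral of |-2*u**2 - 12*u - 10|.
∫[0,4] (-2*u**2 - 12*u - 10) du = -536/3; the area of that piece is 536/3.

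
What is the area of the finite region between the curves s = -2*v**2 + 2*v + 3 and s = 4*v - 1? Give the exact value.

9

Both boundary curves give s as a function of v, so integrate with respect to v. Setting them equal: -2*v**2 - 2*v + 4 = 0, i.e. -2*(v - 1)*(v + 2) = 0, so they meet at v = -2, 1.
For v in [-2, 1], s = -2*v**2 + 2*v + 3 is on the right; area = ∫[-2,1] (-2*v**2 - 2*v + 4) dv = 9.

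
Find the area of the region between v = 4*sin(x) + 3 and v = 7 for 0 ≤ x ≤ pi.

On [0, pi], (4*sin(x) + 3) - (7) = 4*sin(x) - 4 is ≤ 0 throughout, so the area is a single integral of |4*sin(x) - 4|.
∫[0,pi] (4*sin(x) - 4) dx = 8 - 4*pi; the area of that piece is -8 + 4*pi.

-8 + 4*pi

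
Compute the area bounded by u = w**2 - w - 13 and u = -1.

Both boundary curves give u as a function of w, so integrate with respect to w. Setting them equal: w**2 - w - 12 = 0, i.e. (w - 4)*(w + 3) = 0, so they meet at w = -3, 4.
For w in [-3, 4], u = w**2 - w - 13 is on the left; area = ∫[-3,4] (-(w**2 - w - 12)) dw = 343/6.

343/6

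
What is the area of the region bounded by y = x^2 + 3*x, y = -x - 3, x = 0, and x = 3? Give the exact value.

36

On [0, 3], (x^2 + 3*x) - (-x - 3) = x^2 + 4*x + 3 is ≥ 0 throughout, so the area is a single integral of |x^2 + 4*x + 3|.
∫[0,3] (x^2 + 4*x + 3) dx = 36.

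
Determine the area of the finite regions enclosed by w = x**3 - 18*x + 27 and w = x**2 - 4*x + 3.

Set the curves equal: x**3 - 18*x + 27 = x**2 - 4*x + 3, so x**3 - x**2 - 14*x + 24 = 0, which factors as (x - 3)*(x - 2)*(x + 4) = 0. The curves meet at x = -4, 2, 3.
On [-4, 2], w = x**3 - 18*x + 27 is on top; that piece has area ∫[-4,2] (x**3 - x**2 - 14*x + 24) dx = 144.
On [2, 3], w = x**2 - 4*x + 3 is on top; that piece has area ∫[2,3] (-(x**3 - x**2 - 14*x + 24)) dx = 13/12.
Total enclosed area = 144 + 13/12 = 1741/12.

1741/12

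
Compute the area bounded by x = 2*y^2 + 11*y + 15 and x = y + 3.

Both boundary curves give x as a function of y, so integrate with respect to y. Setting them equal: 2*y^2 + 10*y + 12 = 0, i.e. 2*(y + 2)*(y + 3) = 0, so they meet at y = -3, -2.
For y in [-3, -2], x = 2*y^2 + 11*y + 15 is on the left; area = ∫[-3,-2] (-(2*y^2 + 10*y + 12)) dy = 1/3.

1/3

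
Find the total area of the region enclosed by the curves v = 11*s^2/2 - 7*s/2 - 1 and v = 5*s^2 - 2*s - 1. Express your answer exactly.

Set the curves equal: 11*s^2/2 - 7*s/2 - 1 = 5*s^2 - 2*s - 1, so s^2/2 - 3*s/2 = 0, which factors as s*(s - 3)/2 = 0. The curves meet at s = 0, 3.
On [0, 3], v = 5*s^2 - 2*s - 1 is on top; that piece has area ∫[0,3] (-(s^2/2 - 3*s/2)) ds = 9/4.

9/4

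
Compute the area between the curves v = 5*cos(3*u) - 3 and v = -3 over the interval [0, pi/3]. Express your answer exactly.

The difference (5*cos(3*u) - 3) - (-3) = 5*cos(3*u) changes sign at u = pi/6 inside [0, pi/3], so split the integral there.
∫[0,pi/6] (5*cos(3*u)) du = 5/3.
∫[pi/6,pi/3] (5*cos(3*u)) du = -5/3; the area of that piece is 5/3.
Total area = 5/3 + 5/3 = 10/3.

10/3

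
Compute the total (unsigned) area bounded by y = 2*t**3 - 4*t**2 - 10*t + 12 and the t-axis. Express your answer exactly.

The curve meets the t-axis where 2*t**3 - 4*t**2 - 10*t + 12 = 0, i.e. 2*(t - 3)*(t - 1)*(t + 2) = 0, at t = -2, 1, 3.
On [-2, 1] the curve lies above the axis; ∫[-2,1] (2*t**3 - 4*t**2 - 10*t + 12) dt = 63/2, giving area 63/2.
On [1, 3] the curve lies below the axis; ∫[1,3] (2*t**3 - 4*t**2 - 10*t + 12) dt = -32/3, giving area 32/3.
Total area = 63/2 + 32/3 = 253/6.

253/6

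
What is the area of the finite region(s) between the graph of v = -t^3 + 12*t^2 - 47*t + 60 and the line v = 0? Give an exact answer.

The curve meets the t-axis where -t^3 + 12*t^2 - 47*t + 60 = 0, i.e. -(t - 5)*(t - 4)*(t - 3) = 0, at t = 3, 4, 5.
On [3, 4] the curve lies below the axis; ∫[3,4] (-t^3 + 12*t^2 - 47*t + 60) dt = -1/4, giving area 1/4.
On [4, 5] the curve lies above the axis; ∫[4,5] (-t^3 + 12*t^2 - 47*t + 60) dt = 1/4, giving area 1/4.
Total area = 1/4 + 1/4 = 1/2.

1/2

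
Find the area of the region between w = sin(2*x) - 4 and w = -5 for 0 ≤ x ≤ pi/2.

On [0, pi/2], (sin(2*x) - 4) - (-5) = sin(2*x) + 1 is ≥ 0 throughout, so the area is a single integral of |sin(2*x) + 1|.
∫[0,pi/2] (sin(2*x) + 1) dx = 1 + pi/2.

1 + pi/2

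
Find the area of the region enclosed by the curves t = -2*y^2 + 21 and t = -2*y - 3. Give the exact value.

Both boundary curves give t as a function of y, so integrate with respect to y. Setting them equal: -2*y^2 + 2*y + 24 = 0, i.e. -2*(y - 4)*(y + 3) = 0, so they meet at y = -3, 4.
For y in [-3, 4], t = -2*y^2 + 21 is on the right; area = ∫[-3,4] (-2*y^2 + 2*y + 24) dy = 343/3.

343/3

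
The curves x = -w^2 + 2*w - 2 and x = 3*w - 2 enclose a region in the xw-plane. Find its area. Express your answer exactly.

1/6

Both boundary curves give x as a function of w, so integrate with respect to w. Setting them equal: -w^2 - w = 0, i.e. -w*(w + 1) = 0, so they meet at w = -1, 0.
For w in [-1, 0], x = -w^2 + 2*w - 2 is on the right; area = ∫[-1,0] (-w^2 - w) dw = 1/6.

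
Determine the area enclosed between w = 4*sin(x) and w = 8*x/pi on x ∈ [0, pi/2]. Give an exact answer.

On [0, pi/2], (4*sin(x)) - (8*x/pi) = -8*x/pi + 4*sin(x) is ≥ 0 throughout, so the area is a single integral of |-8*x/pi + 4*sin(x)|.
∫[0,pi/2] (-8*x/pi + 4*sin(x)) dx = 4 - pi.

4 - pi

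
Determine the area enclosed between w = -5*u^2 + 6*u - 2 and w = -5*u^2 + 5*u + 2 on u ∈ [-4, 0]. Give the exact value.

On [-4, 0], (-5*u^2 + 6*u - 2) - (-5*u^2 + 5*u + 2) = u - 4 is ≤ 0 throughout, so the area is a single integral of |u - 4|.
∫[-4,0] (u - 4) du = -24; the area of that piece is 24.

24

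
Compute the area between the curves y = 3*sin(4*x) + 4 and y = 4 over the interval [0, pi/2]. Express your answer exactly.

3

The difference (3*sin(4*x) + 4) - (4) = 3*sin(4*x) changes sign at x = pi/4 inside [0, pi/2], so split the integral there.
∫[0,pi/4] (3*sin(4*x)) dx = 3/2.
∫[pi/4,pi/2] (3*sin(4*x)) dx = -3/2; the area of that piece is 3/2.
Total area = 3/2 + 3/2 = 3.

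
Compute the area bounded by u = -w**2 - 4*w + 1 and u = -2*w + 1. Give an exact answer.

Both boundary curves give u as a function of w, so integrate with respect to w. Setting them equal: -w**2 - 2*w = 0, i.e. -w*(w + 2) = 0, so they meet at w = -2, 0.
For w in [-2, 0], u = -w**2 - 4*w + 1 is on the right; area = ∫[-2,0] (-w**2 - 2*w) dw = 4/3.

4/3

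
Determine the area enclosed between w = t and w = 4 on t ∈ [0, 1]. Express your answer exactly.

7/2

On [0, 1], (t) - (4) = t - 4 is ≤ 0 throughout, so the area is a single integral of |t - 4|.
∫[0,1] (t - 4) dt = -7/2; the area of that piece is 7/2.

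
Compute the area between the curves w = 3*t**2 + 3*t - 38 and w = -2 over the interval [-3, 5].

The difference (3*t**2 + 3*t - 38) - (-2) = 3*t**2 + 3*t - 36 changes sign at t = 3 inside [-3, 5], so split the integral there.
∫[-3,3] (3*t**2 + 3*t - 36) dt = -162; the area of that piece is 162.
∫[3,5] (3*t**2 + 3*t - 36) dt = 50.
Total area = 162 + 50 = 212.

212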